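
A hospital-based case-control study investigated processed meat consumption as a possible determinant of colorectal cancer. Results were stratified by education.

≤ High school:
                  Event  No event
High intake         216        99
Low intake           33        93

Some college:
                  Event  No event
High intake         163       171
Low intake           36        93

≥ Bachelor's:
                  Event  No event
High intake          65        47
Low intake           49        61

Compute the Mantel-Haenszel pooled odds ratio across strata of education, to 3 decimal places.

3.094

OR_MH = Σ(aᵢdᵢ/nᵢ) / Σ(bᵢcᵢ/nᵢ), where nᵢ is the stratum total.
Stratum 1 (≤ High school): n = 441; a·d/n = 216·93/441 = 45.5510; b·c/n = 99·33/441 = 7.4082
Stratum 2 (Some college): n = 463; a·d/n = 163·93/463 = 32.7408; b·c/n = 171·36/463 = 13.2959
Stratum 3 (≥ Bachelor's): n = 222; a·d/n = 65·61/222 = 17.8604; b·c/n = 47·49/222 = 10.3739
OR_MH = (45.5510 + 32.7408 + 17.8604) / (7.4082 + 13.2959 + 10.3739) = 96.1522 / 31.0779 = 3.09391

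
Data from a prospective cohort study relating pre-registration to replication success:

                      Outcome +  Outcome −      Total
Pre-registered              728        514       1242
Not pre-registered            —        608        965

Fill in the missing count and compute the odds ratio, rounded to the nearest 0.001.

2.412

The missing cell is in the unexposed row: 965 − 608 = 357.
So a = 728, b = 514, c = 357, d = 608.
OR = (a·d)/(b·c) = (728 × 608) / (514 × 357) = 442624 / 183498 = 2.41215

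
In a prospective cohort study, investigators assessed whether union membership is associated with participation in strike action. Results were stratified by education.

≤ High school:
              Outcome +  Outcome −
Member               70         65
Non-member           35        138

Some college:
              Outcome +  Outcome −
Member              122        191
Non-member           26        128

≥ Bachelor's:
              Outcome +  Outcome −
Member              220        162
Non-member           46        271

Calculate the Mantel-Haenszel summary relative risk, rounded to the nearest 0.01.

RR_MH = Σ(aᵢ·n₀ᵢ/nᵢ) / Σ(cᵢ·n₁ᵢ/nᵢ), with n₁ᵢ = aᵢ+bᵢ (exposed), n₀ᵢ = cᵢ+dᵢ (unexposed), nᵢ = n₁ᵢ+n₀ᵢ.
Stratum 1 (≤ High school): n₁ = 135, n₀ = 173, n = 308; a·n₀/n = 70·173/308 = 39.3182; c·n₁/n = 35·135/308 = 15.3409
Stratum 2 (Some college): n₁ = 313, n₀ = 154, n = 467; a·n₀/n = 122·154/467 = 40.2313; c·n₁/n = 26·313/467 = 17.4261
Stratum 3 (≥ Bachelor's): n₁ = 382, n₀ = 317, n = 699; a·n₀/n = 220·317/699 = 99.7711; c·n₁/n = 46·382/699 = 25.1388
RR_MH = (39.3182 + 40.2313 + 99.7711) / (15.3409 + 17.4261 + 25.1388) = 179.3205 / 57.9058 = 3.09676

3.10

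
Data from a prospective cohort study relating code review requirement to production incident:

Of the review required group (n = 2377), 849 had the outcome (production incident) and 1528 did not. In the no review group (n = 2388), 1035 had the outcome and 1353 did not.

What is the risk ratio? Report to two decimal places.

From the description: a = 849, b = 1528, c = 1035, d = 1353.
Risk in exposed = 849/2377 = 0.35717; risk in unexposed = 1035/2388 = 0.43342.
RR = 0.35717 / 0.43342 = 0.82409
The risk is 18% lower among the exposed than among the unexposed.

0.82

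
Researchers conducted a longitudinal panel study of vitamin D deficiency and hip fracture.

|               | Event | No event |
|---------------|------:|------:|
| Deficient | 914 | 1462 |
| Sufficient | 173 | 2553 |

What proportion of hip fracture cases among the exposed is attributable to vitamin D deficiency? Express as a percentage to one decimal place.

Cells: a = 914, b = 1462, c = 173, d = 2553.
Risk in exposed = 914/2376 = 0.38468; risk in unexposed = 173/2726 = 0.06346.
RR = 0.38468/0.06346 = 6.06149
AR% = (RR − 1)/RR × 100 = (6.06149 − 1)/6.06149 × 100 = 83.5024%

83.5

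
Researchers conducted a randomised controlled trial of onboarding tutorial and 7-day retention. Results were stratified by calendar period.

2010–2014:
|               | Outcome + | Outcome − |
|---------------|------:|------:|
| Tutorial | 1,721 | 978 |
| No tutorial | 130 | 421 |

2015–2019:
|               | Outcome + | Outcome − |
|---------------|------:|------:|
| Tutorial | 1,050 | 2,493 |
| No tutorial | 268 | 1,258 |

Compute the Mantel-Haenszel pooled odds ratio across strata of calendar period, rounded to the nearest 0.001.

OR_MH = Σ(aᵢdᵢ/nᵢ) / Σ(bᵢcᵢ/nᵢ), where nᵢ is the stratum total.
Stratum 1 (2010–2014): n = 3250; a·d/n = 1721·421/3250 = 222.9357; b·c/n = 978·130/3250 = 39.1200
Stratum 2 (2015–2019): n = 5069; a·d/n = 1050·1258/5069 = 260.5839; b·c/n = 2493·268/5069 = 131.8059
OR_MH = (222.9357 + 260.5839) / (39.1200 + 131.8059) = 483.5196 / 170.9259 = 2.82883

2.829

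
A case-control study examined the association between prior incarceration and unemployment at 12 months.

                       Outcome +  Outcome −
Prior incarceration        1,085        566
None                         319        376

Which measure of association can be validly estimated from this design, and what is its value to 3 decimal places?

Cells: a = 1085, b = 566, c = 319, d = 376.
This is a case-control study: participants were sampled on outcome status, so risks in the source population cannot be estimated directly — relative risk is not valid here. The odds ratio is the appropriate measure.
OR = (a·d)/(b·c) = (1085 × 376) / (566 × 319) = 407960 / 180554 = 2.25949

2.259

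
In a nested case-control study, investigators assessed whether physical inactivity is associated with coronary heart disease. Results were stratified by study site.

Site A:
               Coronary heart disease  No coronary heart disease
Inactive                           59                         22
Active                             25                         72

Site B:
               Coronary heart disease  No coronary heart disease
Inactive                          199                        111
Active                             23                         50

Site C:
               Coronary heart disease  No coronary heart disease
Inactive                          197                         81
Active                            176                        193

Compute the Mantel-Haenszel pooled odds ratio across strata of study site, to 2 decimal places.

OR_MH = Σ(aᵢdᵢ/nᵢ) / Σ(bᵢcᵢ/nᵢ), where nᵢ is the stratum total.
Stratum 1 (Site A): n = 178; a·d/n = 59·72/178 = 23.8652; b·c/n = 22·25/178 = 3.0899
Stratum 2 (Site B): n = 383; a·d/n = 199·50/383 = 25.9791; b·c/n = 111·23/383 = 6.6658
Stratum 3 (Site C): n = 647; a·d/n = 197·193/647 = 58.7651; b·c/n = 81·176/647 = 22.0340
OR_MH = (23.8652 + 25.9791 + 58.7651) / (3.0899 + 6.6658 + 22.0340) = 108.6094 / 31.7897 = 3.41650

3.42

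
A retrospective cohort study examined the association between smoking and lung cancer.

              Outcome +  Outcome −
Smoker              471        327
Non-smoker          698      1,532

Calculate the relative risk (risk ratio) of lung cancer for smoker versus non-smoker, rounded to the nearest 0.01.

Cells: a = 471, b = 327, c = 698, d = 1532.
Risk in exposed = 471/798 = 0.59023; risk in unexposed = 698/2230 = 0.31300.
RR = 0.59023 / 0.31300 = 1.88568
The risk among the exposed is 1.89 times that among the unexposed.

1.89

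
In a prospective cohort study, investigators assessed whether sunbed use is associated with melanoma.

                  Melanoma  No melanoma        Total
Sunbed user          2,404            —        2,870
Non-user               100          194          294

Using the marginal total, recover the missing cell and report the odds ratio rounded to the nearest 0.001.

The missing cell is in the exposed row: 2870 − 2404 = 466.
So a = 2404, b = 466, c = 100, d = 194.
OR = (a·d)/(b·c) = (2404 × 194) / (466 × 100) = 466376 / 46600 = 10.00807

10.008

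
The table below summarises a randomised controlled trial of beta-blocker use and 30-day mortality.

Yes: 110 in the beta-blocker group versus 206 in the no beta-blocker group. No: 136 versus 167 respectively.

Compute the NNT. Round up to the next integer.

10

Risk in treated group = 110/246 = 0.44715; risk in control = 206/373 = 0.55228.
Absolute risk reduction = 0.55228 − 0.44715 = 0.10512
NNT = 1 / ARR = 1 / 0.10512 = 9.513 → round up → 10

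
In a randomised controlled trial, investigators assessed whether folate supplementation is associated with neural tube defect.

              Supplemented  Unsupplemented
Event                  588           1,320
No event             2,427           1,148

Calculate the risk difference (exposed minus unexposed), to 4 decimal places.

-0.3398

Reading the table with exposure as columns: a = 588 (Supplemented, case), b = 2427 (Supplemented, non-case), c = 1320 (Unsupplemented, case), d = 1148.
Risk in exposed = 588/3015 = 0.195025; risk in unexposed = 1320/2468 = 0.534846.
Risk difference = 0.195025 − 0.534846 = -0.339821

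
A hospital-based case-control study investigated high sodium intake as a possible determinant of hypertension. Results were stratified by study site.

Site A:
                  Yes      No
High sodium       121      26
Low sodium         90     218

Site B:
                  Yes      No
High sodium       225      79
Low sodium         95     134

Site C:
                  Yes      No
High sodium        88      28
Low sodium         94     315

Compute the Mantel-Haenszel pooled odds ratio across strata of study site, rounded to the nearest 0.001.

6.904

OR_MH = Σ(aᵢdᵢ/nᵢ) / Σ(bᵢcᵢ/nᵢ), where nᵢ is the stratum total.
Stratum 1 (Site A): n = 455; a·d/n = 121·218/455 = 57.9736; b·c/n = 26·90/455 = 5.1429
Stratum 2 (Site B): n = 533; a·d/n = 225·134/533 = 56.5666; b·c/n = 79·95/533 = 14.0807
Stratum 3 (Site C): n = 525; a·d/n = 88·315/525 = 52.8000; b·c/n = 28·94/525 = 5.0133
OR_MH = (57.9736 + 56.5666 + 52.8000) / (5.1429 + 14.0807 + 5.0133) = 167.3402 / 24.2369 = 6.90437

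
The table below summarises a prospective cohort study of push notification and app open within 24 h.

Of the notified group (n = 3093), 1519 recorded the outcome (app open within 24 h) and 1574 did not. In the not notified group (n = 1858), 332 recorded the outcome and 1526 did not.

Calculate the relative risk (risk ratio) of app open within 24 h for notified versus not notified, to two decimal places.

From the description: a = 1519, b = 1574, c = 332, d = 1526.
Risk in exposed = 1519/3093 = 0.49111; risk in unexposed = 332/1858 = 0.17869.
RR = 0.49111 / 0.17869 = 2.74844
The risk among the exposed is 2.75 times that among the unexposed.

2.75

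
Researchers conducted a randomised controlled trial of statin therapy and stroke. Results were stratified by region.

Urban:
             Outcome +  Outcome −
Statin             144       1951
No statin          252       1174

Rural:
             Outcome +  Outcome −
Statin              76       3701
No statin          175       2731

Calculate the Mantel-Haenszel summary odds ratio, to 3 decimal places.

0.334

OR_MH = Σ(aᵢdᵢ/nᵢ) / Σ(bᵢcᵢ/nᵢ), where nᵢ is the stratum total.
Stratum 1 (Urban): n = 3521; a·d/n = 144·1174/3521 = 48.0136; b·c/n = 1951·252/3521 = 139.6342
Stratum 2 (Rural): n = 6683; a·d/n = 76·2731/6683 = 31.0573; b·c/n = 3701·175/6683 = 96.9138
OR_MH = (48.0136 + 31.0573) / (139.6342 + 96.9138) = 79.0709 / 236.5480 = 0.33427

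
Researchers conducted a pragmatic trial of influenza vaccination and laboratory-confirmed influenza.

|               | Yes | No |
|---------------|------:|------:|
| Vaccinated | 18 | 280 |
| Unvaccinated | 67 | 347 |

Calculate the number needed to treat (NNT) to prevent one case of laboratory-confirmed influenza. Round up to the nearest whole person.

10

Risk in treated group = 18/298 = 0.06040; risk in control = 67/414 = 0.16184.
Absolute risk reduction = 0.16184 − 0.06040 = 0.10143
NNT = 1 / ARR = 1 / 0.10143 = 9.859 → round up → 10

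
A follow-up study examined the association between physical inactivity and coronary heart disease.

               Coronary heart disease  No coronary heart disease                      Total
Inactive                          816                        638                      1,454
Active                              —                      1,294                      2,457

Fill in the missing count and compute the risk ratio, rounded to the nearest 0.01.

1.19

The missing cell is in the unexposed row: 2457 − 1294 = 1163.
So a = 816, b = 638, c = 1163, d = 1294.
RR = [a/(a+b)] / [c/(c+d)] = (816/1454) / (1163/2457) = 0.56121/0.47334 = 1.18564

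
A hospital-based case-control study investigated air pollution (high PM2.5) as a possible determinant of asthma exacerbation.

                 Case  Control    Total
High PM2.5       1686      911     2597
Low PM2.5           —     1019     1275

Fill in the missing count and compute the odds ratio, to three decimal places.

The missing cell is in the unexposed row: 1275 − 1019 = 256.
So a = 1686, b = 911, c = 256, d = 1019.
OR = (a·d)/(b·c) = (1686 × 1019) / (911 × 256) = 1718034 / 233216 = 7.36671

7.367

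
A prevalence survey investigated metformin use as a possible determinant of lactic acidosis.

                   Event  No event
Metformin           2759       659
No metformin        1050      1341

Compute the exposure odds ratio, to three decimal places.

5.347

Cells: a = 2759, b = 659, c = 1050, d = 1341.
OR = (a·d)/(b·c) = (2759 × 1341) / (659 × 1050) = 3699819 / 691950 = 5.34695
The odds of lactic acidosis are about 5.35 times as high in the metformin group.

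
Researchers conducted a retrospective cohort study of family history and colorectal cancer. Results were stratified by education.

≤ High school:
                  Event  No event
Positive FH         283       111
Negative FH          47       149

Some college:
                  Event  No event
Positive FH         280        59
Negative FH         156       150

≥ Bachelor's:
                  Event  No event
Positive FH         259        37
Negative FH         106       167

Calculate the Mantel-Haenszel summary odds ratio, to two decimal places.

OR_MH = Σ(aᵢdᵢ/nᵢ) / Σ(bᵢcᵢ/nᵢ), where nᵢ is the stratum total.
Stratum 1 (≤ High school): n = 590; a·d/n = 283·149/590 = 71.4695; b·c/n = 111·47/590 = 8.8424
Stratum 2 (Some college): n = 645; a·d/n = 280·150/645 = 65.1163; b·c/n = 59·156/645 = 14.2698
Stratum 3 (≥ Bachelor's): n = 569; a·d/n = 259·167/569 = 76.0158; b·c/n = 37·106/569 = 6.8928
OR_MH = (71.4695 + 65.1163 + 76.0158) / (8.8424 + 14.2698 + 6.8928) = 212.6016 / 30.0049 = 7.08555

7.09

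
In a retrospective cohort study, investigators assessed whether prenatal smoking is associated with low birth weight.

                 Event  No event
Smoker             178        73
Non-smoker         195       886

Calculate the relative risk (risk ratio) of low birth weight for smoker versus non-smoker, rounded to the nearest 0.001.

3.931

Cells: a = 178, b = 73, c = 195, d = 886.
Risk in exposed = 178/251 = 0.70916; risk in unexposed = 195/1081 = 0.18039.
RR = 0.70916 / 0.18039 = 3.93131
The risk among the exposed is 3.93 times that among the unexposed.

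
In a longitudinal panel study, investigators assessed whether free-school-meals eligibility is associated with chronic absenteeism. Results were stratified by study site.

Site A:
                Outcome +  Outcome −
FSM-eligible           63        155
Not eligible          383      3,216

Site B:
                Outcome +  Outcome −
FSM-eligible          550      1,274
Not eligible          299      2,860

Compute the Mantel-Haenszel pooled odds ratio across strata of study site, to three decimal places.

4.008

OR_MH = Σ(aᵢdᵢ/nᵢ) / Σ(bᵢcᵢ/nᵢ), where nᵢ is the stratum total.
Stratum 1 (Site A): n = 3817; a·d/n = 63·3216/3817 = 53.0804; b·c/n = 155·383/3817 = 15.5528
Stratum 2 (Site B): n = 4983; a·d/n = 550·2860/4983 = 315.6733; b·c/n = 1274·299/4983 = 76.4451
OR_MH = (53.0804 + 315.6733) / (15.5528 + 76.4451) = 368.7537 / 91.9979 = 4.00828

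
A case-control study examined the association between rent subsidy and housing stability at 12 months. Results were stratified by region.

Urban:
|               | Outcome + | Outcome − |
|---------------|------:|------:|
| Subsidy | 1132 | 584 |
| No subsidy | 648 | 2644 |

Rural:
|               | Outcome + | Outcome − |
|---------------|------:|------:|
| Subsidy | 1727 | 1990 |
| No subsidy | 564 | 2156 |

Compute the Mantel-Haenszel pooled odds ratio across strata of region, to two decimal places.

OR_MH = Σ(aᵢdᵢ/nᵢ) / Σ(bᵢcᵢ/nᵢ), where nᵢ is the stratum total.
Stratum 1 (Urban): n = 5008; a·d/n = 1132·2644/5008 = 597.6454; b·c/n = 584·648/5008 = 75.5655
Stratum 2 (Rural): n = 6437; a·d/n = 1727·2156/6437 = 578.4390; b·c/n = 1990·564/6437 = 174.3607
OR_MH = (597.6454 + 578.4390) / (75.5655 + 174.3607) = 1176.0844 / 249.9262 = 4.70573

4.71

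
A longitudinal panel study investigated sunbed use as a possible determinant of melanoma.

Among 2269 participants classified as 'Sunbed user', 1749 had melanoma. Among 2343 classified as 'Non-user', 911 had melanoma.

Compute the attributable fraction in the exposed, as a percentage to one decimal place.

49.6

From the description: a = 1749, b = 520, c = 911, d = 1432.
Risk in exposed = 1749/2269 = 0.77082; risk in unexposed = 911/2343 = 0.38882.
RR = 0.77082/0.38882 = 1.98248
AR% = (RR − 1)/RR × 100 = (1.98248 − 1)/1.98248 × 100 = 49.5582%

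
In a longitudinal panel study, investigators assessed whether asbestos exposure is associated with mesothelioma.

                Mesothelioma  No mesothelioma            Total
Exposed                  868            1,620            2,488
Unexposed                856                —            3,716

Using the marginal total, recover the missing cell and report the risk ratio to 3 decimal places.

1.515

The missing cell is in the unexposed row: 3716 − 856 = 2860.
So a = 868, b = 1620, c = 856, d = 2860.
RR = [a/(a+b)] / [c/(c+d)] = (868/2488) / (856/3716) = 0.34887/0.23036 = 1.51451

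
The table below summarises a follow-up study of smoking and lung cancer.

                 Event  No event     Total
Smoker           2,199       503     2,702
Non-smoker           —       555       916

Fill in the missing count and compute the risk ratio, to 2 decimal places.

2.07

The missing cell is in the unexposed row: 916 − 555 = 361.
So a = 2199, b = 503, c = 361, d = 555.
RR = [a/(a+b)] / [c/(c+d)] = (2199/2702) / (361/916) = 0.81384/0.39410 = 2.06504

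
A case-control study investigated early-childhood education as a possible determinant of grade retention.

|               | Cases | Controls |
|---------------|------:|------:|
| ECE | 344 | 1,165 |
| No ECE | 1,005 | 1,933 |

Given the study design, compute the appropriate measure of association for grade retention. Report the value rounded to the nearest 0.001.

0.568

Cells: a = 344, b = 1165, c = 1005, d = 1933.
This is a case-control study: participants were sampled on outcome status, so risks in the source population cannot be estimated directly — relative risk is not valid here. The odds ratio is the appropriate measure.
OR = (a·d)/(b·c) = (344 × 1933) / (1165 × 1005) = 664952 / 1170825 = 0.56793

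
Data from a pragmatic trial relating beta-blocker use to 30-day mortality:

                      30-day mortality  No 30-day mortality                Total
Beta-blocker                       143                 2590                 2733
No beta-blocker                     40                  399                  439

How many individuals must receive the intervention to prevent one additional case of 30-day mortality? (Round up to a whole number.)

26

Risk in treated group = 143/2733 = 0.05232; risk in control = 40/439 = 0.09112.
Absolute risk reduction = 0.09112 − 0.05232 = 0.03879
NNT = 1 / ARR = 1 / 0.03879 = 25.778 → round up → 26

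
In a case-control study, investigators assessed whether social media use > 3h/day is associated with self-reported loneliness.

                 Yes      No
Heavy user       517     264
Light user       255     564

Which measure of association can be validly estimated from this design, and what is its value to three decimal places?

Cells: a = 517, b = 264, c = 255, d = 564.
This is a case-control study: participants were sampled on outcome status, so risks in the source population cannot be estimated directly — relative risk is not valid here. The odds ratio is the appropriate measure.
OR = (a·d)/(b·c) = (517 × 564) / (264 × 255) = 291588 / 67320 = 4.33137

4.331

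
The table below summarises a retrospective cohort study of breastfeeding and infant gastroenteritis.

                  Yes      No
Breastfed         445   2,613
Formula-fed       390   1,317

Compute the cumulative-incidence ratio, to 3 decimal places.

Cells: a = 445, b = 2613, c = 390, d = 1317.
Risk in exposed = 445/3058 = 0.14552; risk in unexposed = 390/1707 = 0.22847.
RR = 0.14552 / 0.22847 = 0.63693
The risk is 36% lower among the exposed than among the unexposed.

0.637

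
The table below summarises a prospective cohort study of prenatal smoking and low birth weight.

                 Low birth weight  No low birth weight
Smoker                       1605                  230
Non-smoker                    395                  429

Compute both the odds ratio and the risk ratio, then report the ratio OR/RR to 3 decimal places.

Cells: a = 1605, b = 230, c = 395, d = 429.
OR = (1605·429)/(230·395) = 688545/90850 = 7.57892
Risk in exposed = 1605/1835 = 0.87466; risk in unexposed = 395/824 = 0.47937; RR = 1.82461
OR/RR = 7.57892 / 1.82461 = 4.15373
The outcome is not rare, so the OR lies further from 1 than the RR.

4.154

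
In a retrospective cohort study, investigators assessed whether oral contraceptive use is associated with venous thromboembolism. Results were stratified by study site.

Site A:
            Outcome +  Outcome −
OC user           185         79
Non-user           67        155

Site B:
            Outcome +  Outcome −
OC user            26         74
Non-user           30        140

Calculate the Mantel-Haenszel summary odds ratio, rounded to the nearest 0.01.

3.79

OR_MH = Σ(aᵢdᵢ/nᵢ) / Σ(bᵢcᵢ/nᵢ), where nᵢ is the stratum total.
Stratum 1 (Site A): n = 486; a·d/n = 185·155/486 = 59.0021; b·c/n = 79·67/486 = 10.8909
Stratum 2 (Site B): n = 270; a·d/n = 26·140/270 = 13.4815; b·c/n = 74·30/270 = 8.2222
OR_MH = (59.0021 + 13.4815) / (10.8909 + 8.2222) = 72.4835 / 19.1132 = 3.79234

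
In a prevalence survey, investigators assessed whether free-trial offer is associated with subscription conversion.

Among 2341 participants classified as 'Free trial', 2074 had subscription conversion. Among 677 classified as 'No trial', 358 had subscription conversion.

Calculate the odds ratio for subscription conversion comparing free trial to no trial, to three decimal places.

6.922

From the description: a = 2074, b = 267, c = 358, d = 319.
OR = (a·d)/(b·c) = (2074 × 319) / (267 × 358) = 661606 / 95586 = 6.92158
The odds of subscription conversion are about 6.92 times as high in the free trial group.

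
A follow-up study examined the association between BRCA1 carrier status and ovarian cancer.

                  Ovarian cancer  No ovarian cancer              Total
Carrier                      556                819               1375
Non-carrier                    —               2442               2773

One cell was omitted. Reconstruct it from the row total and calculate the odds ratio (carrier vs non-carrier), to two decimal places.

5.01

The missing cell is in the unexposed row: 2773 − 2442 = 331.
So a = 556, b = 819, c = 331, d = 2442.
OR = (a·d)/(b·c) = (556 × 2442) / (819 × 331) = 1357752 / 271089 = 5.00851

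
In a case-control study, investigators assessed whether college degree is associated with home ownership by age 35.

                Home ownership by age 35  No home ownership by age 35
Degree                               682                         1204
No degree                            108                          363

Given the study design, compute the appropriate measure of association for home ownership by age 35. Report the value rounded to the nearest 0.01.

Cells: a = 682, b = 1204, c = 108, d = 363.
This is a case-control study: participants were sampled on outcome status, so risks in the source population cannot be estimated directly — relative risk is not valid here. The odds ratio is the appropriate measure.
OR = (a·d)/(b·c) = (682 × 363) / (1204 × 108) = 247566 / 130032 = 1.90389

1.90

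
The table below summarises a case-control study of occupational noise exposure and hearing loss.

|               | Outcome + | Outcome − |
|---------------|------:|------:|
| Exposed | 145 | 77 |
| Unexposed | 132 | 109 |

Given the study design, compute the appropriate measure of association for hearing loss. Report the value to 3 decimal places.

Cells: a = 145, b = 77, c = 132, d = 109.
This is a case-control study: participants were sampled on outcome status, so risks in the source population cannot be estimated directly — relative risk is not valid here. The odds ratio is the appropriate measure.
OR = (a·d)/(b·c) = (145 × 109) / (77 × 132) = 15805 / 10164 = 1.55500

1.555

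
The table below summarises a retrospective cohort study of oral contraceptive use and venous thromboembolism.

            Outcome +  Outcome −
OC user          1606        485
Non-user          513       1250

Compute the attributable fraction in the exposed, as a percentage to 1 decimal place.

62.1

Cells: a = 1606, b = 485, c = 513, d = 1250.
Risk in exposed = 1606/2091 = 0.76805; risk in unexposed = 513/1763 = 0.29098.
RR = 0.76805/0.29098 = 2.63953
AR% = (RR − 1)/RR × 100 = (2.63953 − 1)/2.63953 × 100 = 62.1145%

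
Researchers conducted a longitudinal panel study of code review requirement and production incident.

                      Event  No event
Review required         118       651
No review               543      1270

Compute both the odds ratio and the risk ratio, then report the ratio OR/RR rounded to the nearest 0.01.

0.83

Cells: a = 118, b = 651, c = 543, d = 1270.
OR = (118·1270)/(651·543) = 149860/353493 = 0.42394
Risk in exposed = 118/769 = 0.15345; risk in unexposed = 543/1813 = 0.29950; RR = 0.51233
OR/RR = 0.42394 / 0.51233 = 0.82747
The outcome is not rare, so the OR lies further from 1 than the RR.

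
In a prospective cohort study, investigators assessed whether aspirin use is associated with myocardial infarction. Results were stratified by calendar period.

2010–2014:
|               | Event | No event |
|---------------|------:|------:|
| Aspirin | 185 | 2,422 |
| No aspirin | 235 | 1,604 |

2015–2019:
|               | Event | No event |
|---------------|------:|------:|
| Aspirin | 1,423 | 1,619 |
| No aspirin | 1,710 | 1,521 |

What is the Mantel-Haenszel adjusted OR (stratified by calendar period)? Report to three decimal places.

0.723

OR_MH = Σ(aᵢdᵢ/nᵢ) / Σ(bᵢcᵢ/nᵢ), where nᵢ is the stratum total.
Stratum 1 (2010–2014): n = 4446; a·d/n = 185·1604/4446 = 66.7431; b·c/n = 2422·235/4446 = 128.0184
Stratum 2 (2015–2019): n = 6273; a·d/n = 1423·1521/6273 = 345.0316; b·c/n = 1619·1710/6273 = 441.3343
OR_MH = (66.7431 + 345.0316) / (128.0184 + 441.3343) = 411.7747 / 569.3527 = 0.72323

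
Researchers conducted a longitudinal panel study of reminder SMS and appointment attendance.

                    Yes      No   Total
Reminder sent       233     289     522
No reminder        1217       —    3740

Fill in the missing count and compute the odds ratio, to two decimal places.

1.67

The missing cell is in the unexposed row: 3740 − 1217 = 2523.
So a = 233, b = 289, c = 1217, d = 2523.
OR = (a·d)/(b·c) = (233 × 2523) / (289 × 1217) = 587859 / 351713 = 1.67142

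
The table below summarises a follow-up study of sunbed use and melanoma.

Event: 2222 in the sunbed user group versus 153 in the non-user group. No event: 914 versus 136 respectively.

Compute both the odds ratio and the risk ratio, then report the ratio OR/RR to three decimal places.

1.615

From the description: a = 2222, b = 914, c = 153, d = 136.
OR = (2222·136)/(914·153) = 302192/139842 = 2.16095
Risk in exposed = 2222/3136 = 0.70855; risk in unexposed = 153/289 = 0.52941; RR = 1.33836
OR/RR = 2.16095 / 1.33836 = 1.61462
The outcome is not rare, so the OR lies further from 1 than the RR.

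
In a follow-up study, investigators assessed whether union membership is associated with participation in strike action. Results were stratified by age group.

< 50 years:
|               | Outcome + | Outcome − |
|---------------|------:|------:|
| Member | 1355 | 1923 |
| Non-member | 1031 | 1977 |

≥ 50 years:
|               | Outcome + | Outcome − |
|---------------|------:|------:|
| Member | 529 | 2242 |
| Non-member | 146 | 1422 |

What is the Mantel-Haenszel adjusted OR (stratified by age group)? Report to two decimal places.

1.53

OR_MH = Σ(aᵢdᵢ/nᵢ) / Σ(bᵢcᵢ/nᵢ), where nᵢ is the stratum total.
Stratum 1 (< 50 years): n = 6286; a·d/n = 1355·1977/6286 = 426.1589; b·c/n = 1923·1031/6286 = 315.4014
Stratum 2 (≥ 50 years): n = 4339; a·d/n = 529·1422/4339 = 173.3667; b·c/n = 2242·146/4339 = 75.4395
OR_MH = (426.1589 + 173.3667) / (315.4014 + 75.4395) = 599.5256 / 390.8409 = 1.53394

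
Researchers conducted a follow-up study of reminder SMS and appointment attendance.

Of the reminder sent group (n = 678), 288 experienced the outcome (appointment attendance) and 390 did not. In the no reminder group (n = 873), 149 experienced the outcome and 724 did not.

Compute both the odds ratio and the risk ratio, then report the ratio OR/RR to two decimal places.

From the description: a = 288, b = 390, c = 149, d = 724.
OR = (288·724)/(390·149) = 208512/58110 = 3.58823
Risk in exposed = 288/678 = 0.42478; risk in unexposed = 149/873 = 0.17068; RR = 2.48880
OR/RR = 3.58823 / 2.48880 = 1.44175
The outcome is not rare, so the OR lies further from 1 than the RR.

1.44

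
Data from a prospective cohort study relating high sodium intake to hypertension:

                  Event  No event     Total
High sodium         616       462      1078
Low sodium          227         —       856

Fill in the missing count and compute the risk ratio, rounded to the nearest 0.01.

2.15

The missing cell is in the unexposed row: 856 − 227 = 629.
So a = 616, b = 462, c = 227, d = 629.
RR = [a/(a+b)] / [c/(c+d)] = (616/1078) / (227/856) = 0.57143/0.26519 = 2.15481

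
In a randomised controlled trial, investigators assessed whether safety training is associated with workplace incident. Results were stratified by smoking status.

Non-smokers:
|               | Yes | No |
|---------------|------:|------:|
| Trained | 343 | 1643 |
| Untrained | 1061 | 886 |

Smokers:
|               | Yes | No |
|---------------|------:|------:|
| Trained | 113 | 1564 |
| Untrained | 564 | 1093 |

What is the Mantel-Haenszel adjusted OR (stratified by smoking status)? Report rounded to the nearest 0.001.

0.162

OR_MH = Σ(aᵢdᵢ/nᵢ) / Σ(bᵢcᵢ/nᵢ), where nᵢ is the stratum total.
Stratum 1 (Non-smokers): n = 3933; a·d/n = 343·886/3933 = 77.2688; b·c/n = 1643·1061/3933 = 443.2298
Stratum 2 (Smokers): n = 3334; a·d/n = 113·1093/3334 = 37.0453; b·c/n = 1564·564/3334 = 264.5759
OR_MH = (77.2688 + 37.0453) / (443.2298 + 264.5759) = 114.3140 / 707.8057 = 0.16150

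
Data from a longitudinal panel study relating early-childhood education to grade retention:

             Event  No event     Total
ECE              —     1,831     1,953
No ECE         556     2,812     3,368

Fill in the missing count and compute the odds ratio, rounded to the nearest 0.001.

The missing cell is in the exposed row: 1953 − 1831 = 122.
So a = 122, b = 1831, c = 556, d = 2812.
OR = (a·d)/(b·c) = (122 × 2812) / (1831 × 556) = 343064 / 1018036 = 0.33699

0.337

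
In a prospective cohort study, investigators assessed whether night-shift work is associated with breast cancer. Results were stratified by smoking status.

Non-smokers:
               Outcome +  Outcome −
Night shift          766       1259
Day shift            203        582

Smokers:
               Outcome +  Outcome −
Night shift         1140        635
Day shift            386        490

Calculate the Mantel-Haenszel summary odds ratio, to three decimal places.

2.014

OR_MH = Σ(aᵢdᵢ/nᵢ) / Σ(bᵢcᵢ/nᵢ), where nᵢ is the stratum total.
Stratum 1 (Non-smokers): n = 2810; a·d/n = 766·582/2810 = 158.6520; b·c/n = 1259·203/2810 = 90.9527
Stratum 2 (Smokers): n = 2651; a·d/n = 1140·490/2651 = 210.7129; b·c/n = 635·386/2651 = 92.4594
OR_MH = (158.6520 + 210.7129) / (90.9527 + 92.4594) = 369.3649 / 183.4121 = 2.01385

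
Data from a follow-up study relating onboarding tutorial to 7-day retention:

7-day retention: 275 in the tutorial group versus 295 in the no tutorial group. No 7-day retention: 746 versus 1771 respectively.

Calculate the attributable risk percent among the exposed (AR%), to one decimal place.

47.0

From the description: a = 275, b = 746, c = 295, d = 1771.
Risk in exposed = 275/1021 = 0.26934; risk in unexposed = 295/2066 = 0.14279.
RR = 0.26934/0.14279 = 1.88632
AR% = (RR − 1)/RR × 100 = (1.88632 − 1)/1.88632 × 100 = 46.9867%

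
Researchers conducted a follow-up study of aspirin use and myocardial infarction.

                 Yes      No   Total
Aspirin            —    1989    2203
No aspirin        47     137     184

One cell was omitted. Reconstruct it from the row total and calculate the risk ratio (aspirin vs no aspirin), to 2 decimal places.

The missing cell is in the exposed row: 2203 − 1989 = 214.
So a = 214, b = 1989, c = 47, d = 137.
RR = [a/(a+b)] / [c/(c+d)] = (214/2203) / (47/184) = 0.09714/0.25543 = 0.38029

0.38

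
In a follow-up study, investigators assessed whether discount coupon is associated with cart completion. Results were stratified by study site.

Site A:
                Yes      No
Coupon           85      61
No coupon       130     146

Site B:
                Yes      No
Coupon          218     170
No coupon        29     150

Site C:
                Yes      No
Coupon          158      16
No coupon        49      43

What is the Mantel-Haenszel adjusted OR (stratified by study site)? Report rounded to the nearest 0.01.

OR_MH = Σ(aᵢdᵢ/nᵢ) / Σ(bᵢcᵢ/nᵢ), where nᵢ is the stratum total.
Stratum 1 (Site A): n = 422; a·d/n = 85·146/422 = 29.4076; b·c/n = 61·130/422 = 18.7915
Stratum 2 (Site B): n = 567; a·d/n = 218·150/567 = 57.6720; b·c/n = 170·29/567 = 8.6949
Stratum 3 (Site C): n = 266; a·d/n = 158·43/266 = 25.5414; b·c/n = 16·49/266 = 2.9474
OR_MH = (29.4076 + 57.6720 + 25.5414) / (18.7915 + 8.6949 + 2.9474) = 112.6209 / 30.4337 = 3.70053

3.70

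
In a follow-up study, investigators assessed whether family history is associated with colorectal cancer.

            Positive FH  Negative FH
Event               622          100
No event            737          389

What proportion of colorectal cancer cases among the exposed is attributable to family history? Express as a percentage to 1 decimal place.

55.3

Reading the table with exposure as columns: a = 622 (Positive FH, case), b = 737 (Positive FH, non-case), c = 100 (Negative FH, case), d = 389.
Risk in exposed = 622/1359 = 0.45769; risk in unexposed = 100/489 = 0.20450.
RR = 0.45769/0.20450 = 2.23810
AR% = (RR − 1)/RR × 100 = (2.23810 − 1)/2.23810 × 100 = 55.3193%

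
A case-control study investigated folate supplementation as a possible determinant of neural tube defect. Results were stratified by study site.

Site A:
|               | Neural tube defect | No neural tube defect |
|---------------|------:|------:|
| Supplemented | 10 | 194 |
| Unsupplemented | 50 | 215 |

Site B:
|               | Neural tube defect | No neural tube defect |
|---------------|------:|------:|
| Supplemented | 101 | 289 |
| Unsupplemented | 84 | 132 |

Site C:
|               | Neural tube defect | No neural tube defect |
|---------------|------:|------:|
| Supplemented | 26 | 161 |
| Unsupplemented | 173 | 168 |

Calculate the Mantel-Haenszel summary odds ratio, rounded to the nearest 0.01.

0.31

OR_MH = Σ(aᵢdᵢ/nᵢ) / Σ(bᵢcᵢ/nᵢ), where nᵢ is the stratum total.
Stratum 1 (Site A): n = 469; a·d/n = 10·215/469 = 4.5842; b·c/n = 194·50/469 = 20.6823
Stratum 2 (Site B): n = 606; a·d/n = 101·132/606 = 22.0000; b·c/n = 289·84/606 = 40.0594
Stratum 3 (Site C): n = 528; a·d/n = 26·168/528 = 8.2727; b·c/n = 161·173/528 = 52.7519
OR_MH = (4.5842 + 22.0000 + 8.2727) / (20.6823 + 40.0594 + 52.7519) = 34.8569 / 113.4936 = 0.30713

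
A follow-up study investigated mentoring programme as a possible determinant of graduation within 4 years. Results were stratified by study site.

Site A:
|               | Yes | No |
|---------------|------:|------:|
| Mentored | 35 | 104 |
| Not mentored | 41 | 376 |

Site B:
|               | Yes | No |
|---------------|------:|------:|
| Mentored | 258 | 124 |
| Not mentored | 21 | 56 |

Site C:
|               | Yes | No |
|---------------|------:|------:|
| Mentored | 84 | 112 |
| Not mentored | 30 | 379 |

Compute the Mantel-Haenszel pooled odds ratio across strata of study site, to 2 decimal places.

5.70

OR_MH = Σ(aᵢdᵢ/nᵢ) / Σ(bᵢcᵢ/nᵢ), where nᵢ is the stratum total.
Stratum 1 (Site A): n = 556; a·d/n = 35·376/556 = 23.6691; b·c/n = 104·41/556 = 7.6691
Stratum 2 (Site B): n = 459; a·d/n = 258·56/459 = 31.4771; b·c/n = 124·21/459 = 5.6732
Stratum 3 (Site C): n = 605; a·d/n = 84·379/605 = 52.6215; b·c/n = 112·30/605 = 5.5537
OR_MH = (23.6691 + 31.4771 + 52.6215) / (7.6691 + 5.6732 + 5.5537) = 107.7677 / 18.8960 = 5.70320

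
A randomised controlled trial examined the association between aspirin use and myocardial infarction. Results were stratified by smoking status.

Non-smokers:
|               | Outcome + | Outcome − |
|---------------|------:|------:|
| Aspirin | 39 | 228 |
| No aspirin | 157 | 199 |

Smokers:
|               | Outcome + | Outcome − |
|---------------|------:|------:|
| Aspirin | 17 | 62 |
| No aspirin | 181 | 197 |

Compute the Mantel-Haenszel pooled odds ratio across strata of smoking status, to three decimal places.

OR_MH = Σ(aᵢdᵢ/nᵢ) / Σ(bᵢcᵢ/nᵢ), where nᵢ is the stratum total.
Stratum 1 (Non-smokers): n = 623; a·d/n = 39·199/623 = 12.4575; b·c/n = 228·157/623 = 57.4575
Stratum 2 (Smokers): n = 457; a·d/n = 17·197/457 = 7.3282; b·c/n = 62·181/457 = 24.5558
OR_MH = (12.4575 + 7.3282) / (57.4575 + 24.5558) = 19.7857 / 82.0133 = 0.24125

0.241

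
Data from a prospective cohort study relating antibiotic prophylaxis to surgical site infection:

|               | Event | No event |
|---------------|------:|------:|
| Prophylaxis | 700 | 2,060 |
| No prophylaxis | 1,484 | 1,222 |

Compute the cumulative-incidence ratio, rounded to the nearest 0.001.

0.462

Cells: a = 700, b = 2060, c = 1484, d = 1222.
Risk in exposed = 700/2760 = 0.25362; risk in unexposed = 1484/2706 = 0.54841.
RR = 0.25362 / 0.54841 = 0.46247
The risk is 54% lower among the exposed than among the unexposed.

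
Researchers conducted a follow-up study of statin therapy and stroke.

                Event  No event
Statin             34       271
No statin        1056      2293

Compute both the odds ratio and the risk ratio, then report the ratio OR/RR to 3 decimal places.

Cells: a = 34, b = 271, c = 1056, d = 2293.
OR = (34·2293)/(271·1056) = 77962/286176 = 0.27243
Risk in exposed = 34/305 = 0.11148; risk in unexposed = 1056/3349 = 0.31532; RR = 0.35353
OR/RR = 0.27243 / 0.35353 = 0.77058
The outcome is not rare, so the OR lies further from 1 than the RR.

0.771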